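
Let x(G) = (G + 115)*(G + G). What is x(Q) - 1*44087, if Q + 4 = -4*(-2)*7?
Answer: -26719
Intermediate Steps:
Q = 52 (Q = -4 - 4*(-2)*7 = -4 + 8*7 = -4 + 56 = 52)
x(G) = 2*G*(115 + G) (x(G) = (115 + G)*(2*G) = 2*G*(115 + G))
x(Q) - 1*44087 = 2*52*(115 + 52) - 1*44087 = 2*52*167 - 44087 = 17368 - 44087 = -26719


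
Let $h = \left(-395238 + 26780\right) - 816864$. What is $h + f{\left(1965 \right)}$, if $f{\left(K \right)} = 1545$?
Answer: $-1183777$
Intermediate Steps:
$h = -1185322$ ($h = -368458 - 816864 = -1185322$)
$h + f{\left(1965 \right)} = -1185322 + 1545 = -1183777$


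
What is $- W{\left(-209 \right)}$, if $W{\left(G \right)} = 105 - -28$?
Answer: $-133$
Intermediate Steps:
$W{\left(G \right)} = 133$ ($W{\left(G \right)} = 105 + 28 = 133$)
$- W{\left(-209 \right)} = \left(-1\right) 133 = -133$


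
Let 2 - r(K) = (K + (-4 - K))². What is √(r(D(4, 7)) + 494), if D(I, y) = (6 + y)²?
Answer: 4*√30 ≈ 21.909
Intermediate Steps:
r(K) = -14 (r(K) = 2 - (K + (-4 - K))² = 2 - 1*(-4)² = 2 - 1*16 = 2 - 16 = -14)
√(r(D(4, 7)) + 494) = √(-14 + 494) = √480 = 4*√30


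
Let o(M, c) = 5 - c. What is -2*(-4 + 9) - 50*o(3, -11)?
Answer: -810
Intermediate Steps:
-2*(-4 + 9) - 50*o(3, -11) = -2*(-4 + 9) - 50*(5 - 1*(-11)) = -2*5 - 50*(5 + 11) = -10 - 50*16 = -10 - 800 = -810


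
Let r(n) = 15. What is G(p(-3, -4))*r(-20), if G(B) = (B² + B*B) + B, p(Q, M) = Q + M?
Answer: 1365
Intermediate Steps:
p(Q, M) = M + Q
G(B) = B + 2*B² (G(B) = (B² + B²) + B = 2*B² + B = B + 2*B²)
G(p(-3, -4))*r(-20) = ((-4 - 3)*(1 + 2*(-4 - 3)))*15 = -7*(1 + 2*(-7))*15 = -7*(1 - 14)*15 = -7*(-13)*15 = 91*15 = 1365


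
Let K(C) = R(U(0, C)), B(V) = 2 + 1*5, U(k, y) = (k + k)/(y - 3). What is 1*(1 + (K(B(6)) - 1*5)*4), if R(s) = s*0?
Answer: -19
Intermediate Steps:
U(k, y) = 2*k/(-3 + y) (U(k, y) = (2*k)/(-3 + y) = 2*k/(-3 + y))
B(V) = 7 (B(V) = 2 + 5 = 7)
R(s) = 0
K(C) = 0
1*(1 + (K(B(6)) - 1*5)*4) = 1*(1 + (0 - 1*5)*4) = 1*(1 + (0 - 5)*4) = 1*(1 - 5*4) = 1*(1 - 20) = 1*(-19) = -19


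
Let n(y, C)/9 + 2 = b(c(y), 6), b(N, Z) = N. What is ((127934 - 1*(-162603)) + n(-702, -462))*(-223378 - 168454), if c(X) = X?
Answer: -111359046232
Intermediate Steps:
n(y, C) = -18 + 9*y
((127934 - 1*(-162603)) + n(-702, -462))*(-223378 - 168454) = ((127934 - 1*(-162603)) + (-18 + 9*(-702)))*(-223378 - 168454) = ((127934 + 162603) + (-18 - 6318))*(-391832) = (290537 - 6336)*(-391832) = 284201*(-391832) = -111359046232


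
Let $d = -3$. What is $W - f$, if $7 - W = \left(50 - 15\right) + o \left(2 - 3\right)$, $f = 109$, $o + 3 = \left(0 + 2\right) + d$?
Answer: $-141$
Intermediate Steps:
$o = -4$ ($o = -3 + \left(\left(0 + 2\right) - 3\right) = -3 + \left(2 - 3\right) = -3 - 1 = -4$)
$W = -32$ ($W = 7 - \left(\left(50 - 15\right) - 4 \left(2 - 3\right)\right) = 7 - \left(35 - -4\right) = 7 - \left(35 + 4\right) = 7 - 39 = -32$)
$W - f = -32 - 109 = -141$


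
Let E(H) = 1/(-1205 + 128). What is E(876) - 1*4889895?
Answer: -5266416916/1077 ≈ -4.8899e+6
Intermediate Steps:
E(H) = -1/1077 (E(H) = 1/(-1077) = -1/1077)
E(876) - 1*4889895 = -1/1077 - 1*4889895 = -1/1077 - 4889895 = -5266416916/1077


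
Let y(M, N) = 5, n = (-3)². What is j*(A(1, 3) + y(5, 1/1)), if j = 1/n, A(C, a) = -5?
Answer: 0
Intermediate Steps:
n = 9
j = ⅑ (j = 1/9 = ⅑ ≈ 0.11111)
j*(A(1, 3) + y(5, 1/1)) = (-5 + 5)/9 = (⅑)*0 = 0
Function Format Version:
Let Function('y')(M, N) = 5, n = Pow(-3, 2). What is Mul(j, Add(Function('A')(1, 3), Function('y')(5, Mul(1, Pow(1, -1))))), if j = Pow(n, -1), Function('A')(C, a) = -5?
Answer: 0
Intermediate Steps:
n = 9
j = Rational(1, 9) (j = Pow(9, -1) = Rational(1, 9) ≈ 0.11111)
Mul(j, Add(Function('A')(1, 3), Function('y')(5, Mul(1, Pow(1, -1))))) = Mul(Rational(1, 9), Add(-5, 5)) = Mul(Rational(1, 9), 0) = 0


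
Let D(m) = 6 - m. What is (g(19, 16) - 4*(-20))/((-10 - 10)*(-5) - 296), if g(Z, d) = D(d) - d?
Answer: -27/98 ≈ -0.27551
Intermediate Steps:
g(Z, d) = 6 - 2*d (g(Z, d) = (6 - d) - d = 6 - 2*d)
(g(19, 16) - 4*(-20))/((-10 - 10)*(-5) - 296) = ((6 - 2*16) - 4*(-20))/((-10 - 10)*(-5) - 296) = ((6 - 32) + 80)/(-20*(-5) - 296) = (-26 + 80)/(100 - 296) = 54/(-196) = 54*(-1/196) = -27/98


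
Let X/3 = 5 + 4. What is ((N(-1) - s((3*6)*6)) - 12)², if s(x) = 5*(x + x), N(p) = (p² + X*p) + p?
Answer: 1252161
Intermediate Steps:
X = 27 (X = 3*(5 + 4) = 3*9 = 27)
N(p) = p² + 28*p (N(p) = (p² + 27*p) + p = p² + 28*p)
s(x) = 10*x (s(x) = 5*(2*x) = 10*x)
((N(-1) - s((3*6)*6)) - 12)² = ((-(28 - 1) - 10*(3*6)*6) - 12)² = ((-1*27 - 10*18*6) - 12)² = ((-27 - 10*108) - 12)² = ((-27 - 1*1080) - 12)² = ((-27 - 1080) - 12)² = (-1107 - 12)² = (-1119)² = 1252161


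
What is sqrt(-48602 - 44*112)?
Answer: I*sqrt(53530) ≈ 231.37*I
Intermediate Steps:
sqrt(-48602 - 44*112) = sqrt(-48602 - 4928) = sqrt(-53530) = I*sqrt(53530)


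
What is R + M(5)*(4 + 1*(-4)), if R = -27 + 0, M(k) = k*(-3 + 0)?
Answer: -27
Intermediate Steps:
M(k) = -3*k (M(k) = k*(-3) = -3*k)
R = -27
R + M(5)*(4 + 1*(-4)) = -27 + (-3*5)*(4 + 1*(-4)) = -27 - 15*(4 - 4) = -27 - 15*0 = -27 + 0 = -27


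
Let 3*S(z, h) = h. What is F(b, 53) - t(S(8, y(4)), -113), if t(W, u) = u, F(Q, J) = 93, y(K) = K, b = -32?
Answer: 206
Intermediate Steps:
S(z, h) = h/3
F(b, 53) - t(S(8, y(4)), -113) = 93 - 1*(-113) = 93 + 113 = 206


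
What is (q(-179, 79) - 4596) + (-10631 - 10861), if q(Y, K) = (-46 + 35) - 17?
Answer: -26116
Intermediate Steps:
q(Y, K) = -28 (q(Y, K) = -11 - 17 = -28)
(q(-179, 79) - 4596) + (-10631 - 10861) = (-28 - 4596) + (-10631 - 10861) = -4624 - 21492 = -26116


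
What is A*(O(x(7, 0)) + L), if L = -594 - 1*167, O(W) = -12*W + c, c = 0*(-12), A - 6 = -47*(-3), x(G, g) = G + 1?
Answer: -125979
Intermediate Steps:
x(G, g) = 1 + G
A = 147 (A = 6 - 47*(-3) = 6 + 141 = 147)
c = 0
O(W) = -12*W (O(W) = -12*W + 0 = -12*W)
L = -761 (L = -594 - 167 = -761)
A*(O(x(7, 0)) + L) = 147*(-12*(1 + 7) - 761) = 147*(-12*8 - 761) = 147*(-96 - 761) = 147*(-857) = -125979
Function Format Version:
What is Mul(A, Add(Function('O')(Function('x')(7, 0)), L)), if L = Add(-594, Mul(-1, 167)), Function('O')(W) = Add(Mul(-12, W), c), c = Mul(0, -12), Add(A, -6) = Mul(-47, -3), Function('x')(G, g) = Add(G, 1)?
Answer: -125979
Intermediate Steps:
Function('x')(G, g) = Add(1, G)
A = 147 (A = Add(6, Mul(-47, -3)) = Add(6, 141) = 147)
c = 0
Function('O')(W) = Mul(-12, W) (Function('O')(W) = Add(Mul(-12, W), 0) = Mul(-12, W))
L = -761 (L = Add(-594, -167) = -761)
Mul(A, Add(Function('O')(Function('x')(7, 0)), L)) = Mul(147, Add(Mul(-12, Add(1, 7)), -761)) = Mul(147, Add(Mul(-12, 8), -761)) = Mul(147, Add(-96, -761)) = Mul(147, -857) = -125979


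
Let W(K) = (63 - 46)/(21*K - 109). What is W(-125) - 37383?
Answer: -102205139/2734 ≈ -37383.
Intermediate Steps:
W(K) = 17/(-109 + 21*K)
W(-125) - 37383 = 17/(-109 + 21*(-125)) - 37383 = 17/(-109 - 2625) - 37383 = 17/(-2734) - 37383 = 17*(-1/2734) - 37383 = -17/2734 - 37383 = -102205139/2734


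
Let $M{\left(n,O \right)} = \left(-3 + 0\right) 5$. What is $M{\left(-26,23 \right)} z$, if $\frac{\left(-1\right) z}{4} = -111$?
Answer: $-6660$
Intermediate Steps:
$z = 444$ ($z = \left(-4\right) \left(-111\right) = 444$)
$M{\left(n,O \right)} = -15$ ($M{\left(n,O \right)} = \left(-3\right) 5 = -15$)
$M{\left(-26,23 \right)} z = \left(-15\right) 444 = -6660$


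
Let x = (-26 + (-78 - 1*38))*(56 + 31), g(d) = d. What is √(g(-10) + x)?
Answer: 2*I*√3091 ≈ 111.19*I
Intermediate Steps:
x = -12354 (x = (-26 + (-78 - 38))*87 = (-26 - 116)*87 = -142*87 = -12354)
√(g(-10) + x) = √(-10 - 12354) = √(-12364) = 2*I*√3091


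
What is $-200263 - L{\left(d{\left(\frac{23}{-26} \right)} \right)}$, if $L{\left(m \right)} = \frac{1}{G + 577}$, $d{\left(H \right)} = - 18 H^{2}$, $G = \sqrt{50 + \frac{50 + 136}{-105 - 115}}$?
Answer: $- \frac{7332986877399}{36616783} + \frac{\sqrt{594770}}{36616783} \approx -2.0026 \cdot 10^{5}$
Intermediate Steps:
$G = \frac{\sqrt{594770}}{110}$ ($G = \sqrt{50 + \frac{186}{-220}} = \sqrt{50 + 186 \left(- \frac{1}{220}\right)} = \sqrt{50 - \frac{93}{110}} = \sqrt{\frac{5407}{110}} = \frac{\sqrt{594770}}{110} \approx 7.011$)
$L{\left(m \right)} = \frac{1}{577 + \frac{\sqrt{594770}}{110}}$ ($L{\left(m \right)} = \frac{1}{\frac{\sqrt{594770}}{110} + 577} = \frac{1}{577 + \frac{\sqrt{594770}}{110}}$)
$-200263 - L{\left(d{\left(\frac{23}{-26} \right)} \right)} = -200263 - \left(\frac{63470}{36616783} - \frac{\sqrt{594770}}{36616783}\right) = - \frac{7332986877399}{36616783} + \frac{\sqrt{594770}}{36616783}$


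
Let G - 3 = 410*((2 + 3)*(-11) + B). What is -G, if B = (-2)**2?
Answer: 20907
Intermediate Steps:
B = 4
G = -20907 (G = 3 + 410*((2 + 3)*(-11) + 4) = 3 + 410*(5*(-11) + 4) = 3 + 410*(-55 + 4) = 3 + 410*(-51) = 3 - 20910 = -20907)
-G = -1*(-20907) = 20907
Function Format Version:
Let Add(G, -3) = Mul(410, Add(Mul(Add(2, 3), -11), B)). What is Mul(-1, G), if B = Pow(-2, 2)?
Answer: 20907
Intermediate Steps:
B = 4
G = -20907 (G = Add(3, Mul(410, Add(Mul(Add(2, 3), -11), 4))) = Add(3, Mul(410, Add(Mul(5, -11), 4))) = Add(3, Mul(410, Add(-55, 4))) = Add(3, Mul(410, -51)) = Add(3, -20910) = -20907)
Mul(-1, G) = Mul(-1, -20907) = 20907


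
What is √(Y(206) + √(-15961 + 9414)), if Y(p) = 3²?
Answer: √(9 + I*√6547) ≈ 6.7236 + 6.0172*I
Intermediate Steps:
Y(p) = 9
√(Y(206) + √(-15961 + 9414)) = √(9 + √(-15961 + 9414)) = √(9 + √(-6547)) = √(9 + I*√6547)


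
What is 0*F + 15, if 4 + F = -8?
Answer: 15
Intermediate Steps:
F = -12 (F = -4 - 8 = -12)
0*F + 15 = 0*(-12) + 15 = 0 + 15 = 15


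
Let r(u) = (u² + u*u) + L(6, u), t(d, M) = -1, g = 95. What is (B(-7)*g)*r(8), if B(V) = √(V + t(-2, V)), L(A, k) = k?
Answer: 25840*I*√2 ≈ 36543.0*I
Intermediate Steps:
r(u) = u + 2*u² (r(u) = (u² + u*u) + u = (u² + u²) + u = 2*u² + u = u + 2*u²)
B(V) = √(-1 + V) (B(V) = √(V - 1) = √(-1 + V))
(B(-7)*g)*r(8) = (√(-1 - 7)*95)*(8*(1 + 2*8)) = (√(-8)*95)*(8*(1 + 16)) = ((2*I*√2)*95)*(8*17) = (190*I*√2)*136 = 25840*I*√2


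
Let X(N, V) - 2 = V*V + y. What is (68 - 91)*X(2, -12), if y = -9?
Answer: -3151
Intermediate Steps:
X(N, V) = -7 + V² (X(N, V) = 2 + (V*V - 9) = 2 + (V² - 9) = 2 + (-9 + V²) = -7 + V²)
(68 - 91)*X(2, -12) = (68 - 91)*(-7 + (-12)²) = -23*(-7 + 144) = -23*137 = -3151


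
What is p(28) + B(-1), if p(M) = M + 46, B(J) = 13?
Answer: 87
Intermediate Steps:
p(M) = 46 + M
p(28) + B(-1) = (46 + 28) + 13 = 74 + 13 = 87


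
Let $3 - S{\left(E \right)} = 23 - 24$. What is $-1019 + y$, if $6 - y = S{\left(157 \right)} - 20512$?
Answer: $19495$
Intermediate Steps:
$S{\left(E \right)} = 4$ ($S{\left(E \right)} = 3 - \left(23 - 24\right) = 3 - -1 = 3 + 1 = 4$)
$y = 20514$ ($y = 6 - \left(4 - 20512\right) = 6 - -20508 = 6 + 20508 = 20514$)
$-1019 + y = -1019 + 20514 = 19495$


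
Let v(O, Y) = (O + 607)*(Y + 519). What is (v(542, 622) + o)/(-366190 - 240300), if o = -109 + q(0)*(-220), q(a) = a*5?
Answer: -131090/60649 ≈ -2.1615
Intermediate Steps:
q(a) = 5*a
o = -109 (o = -109 + (5*0)*(-220) = -109 + 0*(-220) = -109 + 0 = -109)
v(O, Y) = (519 + Y)*(607 + O) (v(O, Y) = (607 + O)*(519 + Y) = (519 + Y)*(607 + O))
(v(542, 622) + o)/(-366190 - 240300) = ((315033 + 519*542 + 607*622 + 542*622) - 109)/(-366190 - 240300) = ((315033 + 281298 + 377554 + 337124) - 109)/(-606490) = (1311009 - 109)*(-1/606490) = 1310900*(-1/606490) = -131090/60649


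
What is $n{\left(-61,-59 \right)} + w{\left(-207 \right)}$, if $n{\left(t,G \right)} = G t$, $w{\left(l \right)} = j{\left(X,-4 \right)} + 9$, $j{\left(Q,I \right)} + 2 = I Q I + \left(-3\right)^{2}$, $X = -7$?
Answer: $3503$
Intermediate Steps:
$j{\left(Q,I \right)} = 7 + Q I^{2}$ ($j{\left(Q,I \right)} = -2 + \left(I Q I + \left(-3\right)^{2}\right) = -2 + \left(Q I^{2} + 9\right) = -2 + \left(9 + Q I^{2}\right) = 7 + Q I^{2}$)
$w{\left(l \right)} = -96$ ($w{\left(l \right)} = \left(7 - 7 \left(-4\right)^{2}\right) + 9 = \left(7 - 112\right) + 9 = -105 + 9 = -96$)
$n{\left(-61,-59 \right)} + w{\left(-207 \right)} = \left(-59\right) \left(-61\right) - 96 = 3599 - 96 = 3503$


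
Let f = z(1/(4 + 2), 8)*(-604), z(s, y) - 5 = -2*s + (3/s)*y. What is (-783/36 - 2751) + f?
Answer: -1110809/12 ≈ -92567.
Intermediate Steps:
z(s, y) = 5 - 2*s + 3*y/s (z(s, y) = 5 + (-2*s + (3/s)*y) = 5 + (-2*s + 3*y/s) = 5 - 2*s + 3*y/s)
f = -269384/3 (f = (5 - 2/(4 + 2) + 3*8/1/(4 + 2))*(-604) = (5 - 2/6 + 3*8/1/6)*(-604) = (5 - 2*1/6 + 3*8/(1/6))*(-604) = (5 - 1/3 + 3*8*6)*(-604) = (5 - 1/3 + 144)*(-604) = (446/3)*(-604) = -269384/3 ≈ -89795.)
(-783/36 - 2751) + f = (-783/36 - 2751) - 269384/3 = ((1/36)*(-783) - 2751) - 269384/3 = (-87/4 - 2751) - 269384/3 = -11091/4 - 269384/3 = -1110809/12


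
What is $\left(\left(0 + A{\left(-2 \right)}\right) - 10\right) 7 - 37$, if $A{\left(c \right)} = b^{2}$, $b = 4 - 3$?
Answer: $-100$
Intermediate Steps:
$b = 1$ ($b = 4 - 3 = 1$)
$A{\left(c \right)} = 1$ ($A{\left(c \right)} = 1^{2} = 1$)
$\left(\left(0 + A{\left(-2 \right)}\right) - 10\right) 7 - 37 = \left(\left(0 + 1\right) - 10\right) 7 - 37 = \left(1 - 10\right) 7 - 37 = \left(-9\right) 7 - 37 = -63 - 37 = -100$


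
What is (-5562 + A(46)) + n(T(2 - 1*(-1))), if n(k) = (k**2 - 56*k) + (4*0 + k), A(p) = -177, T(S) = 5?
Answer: -5989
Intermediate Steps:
n(k) = k**2 - 55*k (n(k) = (k**2 - 56*k) + (0 + k) = (k**2 - 56*k) + k = k**2 - 55*k)
(-5562 + A(46)) + n(T(2 - 1*(-1))) = (-5562 - 177) + 5*(-55 + 5) = -5739 + 5*(-50) = -5739 - 250 = -5989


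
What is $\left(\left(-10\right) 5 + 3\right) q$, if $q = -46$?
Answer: $2162$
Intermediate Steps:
$\left(\left(-10\right) 5 + 3\right) q = \left(\left(-10\right) 5 + 3\right) \left(-46\right) = \left(-50 + 3\right) \left(-46\right) = \left(-47\right) \left(-46\right) = 2162$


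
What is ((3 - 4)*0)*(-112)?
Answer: 0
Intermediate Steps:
((3 - 4)*0)*(-112) = -1*0*(-112) = 0*(-112) = 0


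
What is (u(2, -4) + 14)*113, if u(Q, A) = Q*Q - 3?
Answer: 1695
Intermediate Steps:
u(Q, A) = -3 + Q**2 (u(Q, A) = Q**2 - 3 = -3 + Q**2)
(u(2, -4) + 14)*113 = ((-3 + 2**2) + 14)*113 = ((-3 + 4) + 14)*113 = (1 + 14)*113 = 15*113 = 1695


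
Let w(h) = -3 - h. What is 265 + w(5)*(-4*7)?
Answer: 489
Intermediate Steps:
265 + w(5)*(-4*7) = 265 + (-3 - 1*5)*(-4*7) = 265 + (-3 - 5)*(-28) = 265 - 8*(-28) = 265 + 224 = 489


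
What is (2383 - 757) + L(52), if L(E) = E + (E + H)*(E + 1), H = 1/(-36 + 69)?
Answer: 146375/33 ≈ 4435.6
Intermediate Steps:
H = 1/33 ≈ 0.030303
L(E) = E + (1 + E)*(1/33 + E) (L(E) = E + (E + 1/33)*(E + 1) = E + (1/33 + E)*(1 + E) = E + (1 + E)*(1/33 + E))
(2383 - 757) + L(52) = (2383 - 757) + (1/33 + 52² + (67/33)*52) = 1626 + (1/33 + 2704 + 3484/33) = 1626 + 92717/33 = 146375/33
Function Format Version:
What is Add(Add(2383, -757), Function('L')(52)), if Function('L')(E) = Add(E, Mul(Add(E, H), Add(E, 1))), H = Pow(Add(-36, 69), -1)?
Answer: Rational(146375, 33) ≈ 4435.6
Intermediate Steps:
H = Rational(1, 33) (H = Pow(33, -1) = Rational(1, 33) ≈ 0.030303)
Function('L')(E) = Add(E, Mul(Add(1, E), Add(Rational(1, 33), E))) (Function('L')(E) = Add(E, Mul(Add(E, Rational(1, 33)), Add(E, 1))) = Add(E, Mul(Add(Rational(1, 33), E), Add(1, E))) = Add(E, Mul(Add(1, E), Add(Rational(1, 33), E))))
Add(Add(2383, -757), Function('L')(52)) = Add(Add(2383, -757), Add(Rational(1, 33), Pow(52, 2), Mul(Rational(67, 33), 52))) = Add(1626, Add(Rational(1, 33), 2704, Rational(3484, 33))) = Add(1626, Rational(92717, 33)) = Rational(146375, 33)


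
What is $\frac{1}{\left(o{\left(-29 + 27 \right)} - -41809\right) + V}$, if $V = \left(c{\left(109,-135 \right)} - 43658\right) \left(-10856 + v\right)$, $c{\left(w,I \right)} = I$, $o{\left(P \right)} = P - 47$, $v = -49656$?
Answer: $\frac{1}{2650043776} \approx 3.7735 \cdot 10^{-10}$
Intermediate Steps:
$o{\left(P \right)} = -47 + P$ ($o{\left(P \right)} = P - 47 = -47 + P$)
$V = 2650002016$ ($V = \left(-135 - 43658\right) \left(-10856 - 49656\right) = \left(-43793\right) \left(-60512\right) = 2650002016$)
$\frac{1}{\left(o{\left(-29 + 27 \right)} - -41809\right) + V} = \frac{1}{\left(\left(-47 + \left(-29 + 27\right)\right) - -41809\right) + 2650002016} = \frac{1}{\left(\left(-47 - 2\right) + 41809\right) + 2650002016} = \frac{1}{\left(-49 + 41809\right) + 2650002016} = \frac{1}{41760 + 2650002016} = \frac{1}{2650043776}$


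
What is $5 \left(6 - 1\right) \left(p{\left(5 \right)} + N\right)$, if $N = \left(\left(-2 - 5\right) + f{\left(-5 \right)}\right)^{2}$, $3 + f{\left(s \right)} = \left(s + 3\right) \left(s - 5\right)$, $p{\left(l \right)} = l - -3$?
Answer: $2700$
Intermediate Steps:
$p{\left(l \right)} = 3 + l$ ($p{\left(l \right)} = l + 3 = 3 + l$)
$f{\left(s \right)} = -3 + \left(-5 + s\right) \left(3 + s\right)$ ($f{\left(s \right)} = -3 + \left(s + 3\right) \left(s - 5\right) = -3 + \left(3 + s\right) \left(-5 + s\right) = -3 + \left(-5 + s\right) \left(3 + s\right)$)
$N = 100$ ($N = \left(\left(-2 - 5\right) - \left(8 - 25\right)\right)^{2} = \left(\left(-2 - 5\right) + \left(-18 + 25 + 10\right)\right)^{2} = \left(-7 + 17\right)^{2} = 10^{2} = 100$)
$5 \left(6 - 1\right) \left(p{\left(5 \right)} + N\right) = 5 \left(6 - 1\right) \left(\left(3 + 5\right) + 100\right) = 5 \cdot 5 \left(8 + 100\right) = 25 \cdot 108 = 2700$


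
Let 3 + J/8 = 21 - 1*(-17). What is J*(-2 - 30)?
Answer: -8960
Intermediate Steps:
J = 280 (J = -24 + 8*(21 - 1*(-17)) = -24 + 8*(21 + 17) = -24 + 8*38 = -24 + 304 = 280)
J*(-2 - 30) = 280*(-2 - 30) = 280*(-32) = -8960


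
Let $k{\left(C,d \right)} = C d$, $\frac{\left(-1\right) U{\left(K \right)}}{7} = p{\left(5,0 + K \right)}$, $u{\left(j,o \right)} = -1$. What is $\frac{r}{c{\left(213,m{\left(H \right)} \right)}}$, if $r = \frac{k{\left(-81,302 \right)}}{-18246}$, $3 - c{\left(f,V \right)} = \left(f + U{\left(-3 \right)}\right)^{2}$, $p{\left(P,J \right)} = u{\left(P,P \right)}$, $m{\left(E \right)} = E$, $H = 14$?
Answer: $- \frac{4077}{147175277} \approx -2.7702 \cdot 10^{-5}$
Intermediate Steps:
$p{\left(P,J \right)} = -1$
$U{\left(K \right)} = 7$ ($U{\left(K \right)} = \left(-7\right) \left(-1\right) = 7$)
$c{\left(f,V \right)} = 3 - \left(7 + f\right)^{2}$ ($c{\left(f,V \right)} = 3 - \left(f + 7\right)^{2} = 3 - \left(7 + f\right)^{2}$)
$r = \frac{4077}{3041}$ ($r = \frac{\left(-81\right) 302}{-18246} = \left(-24462\right) \left(- \frac{1}{18246}\right) = \frac{4077}{3041} \approx 1.3407$)
$\frac{r}{c{\left(213,m{\left(H \right)} \right)}} = \frac{4077}{3041 \left(3 - \left(7 + 213\right)^{2}\right)} = \frac{4077}{3041 \left(3 - 220^{2}\right)} = \frac{4077}{3041 \left(3 - 48400\right)} = \frac{4077}{3041 \left(-48397\right)} = \frac{4077}{3041} \left(- \frac{1}{48397}\right) = - \frac{4077}{147175277}$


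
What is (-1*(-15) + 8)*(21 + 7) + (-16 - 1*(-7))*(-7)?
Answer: 707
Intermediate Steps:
(-1*(-15) + 8)*(21 + 7) + (-16 - 1*(-7))*(-7) = (15 + 8)*28 + (-16 + 7)*(-7) = 23*28 - 9*(-7) = 644 + 63 = 707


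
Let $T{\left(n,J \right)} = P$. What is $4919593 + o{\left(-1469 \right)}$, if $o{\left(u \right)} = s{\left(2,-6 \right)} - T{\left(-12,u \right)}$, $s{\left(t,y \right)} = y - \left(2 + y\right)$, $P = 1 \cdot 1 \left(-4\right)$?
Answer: $4919595$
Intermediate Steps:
$P = -4$ ($P = 1 \left(-4\right) = -4$)
$T{\left(n,J \right)} = -4$
$s{\left(t,y \right)} = -2$
$o{\left(u \right)} = 2$ ($o{\left(u \right)} = -2 - -4 = -2 + 4 = 2$)
$4919593 + o{\left(-1469 \right)} = 4919593 + 2 = 4919595$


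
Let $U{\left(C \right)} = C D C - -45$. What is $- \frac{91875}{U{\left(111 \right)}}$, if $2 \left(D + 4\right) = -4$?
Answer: $\frac{30625}{24627} \approx 1.2436$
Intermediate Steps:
$D = -6$ ($D = -4 + \frac{1}{2} \left(-4\right) = -4 - 2 = -6$)
$U{\left(C \right)} = 45 - 6 C^{2}$ ($U{\left(C \right)} = C \left(-6\right) C - -45 = - 6 C C + 45 = - 6 C^{2} + 45 = 45 - 6 C^{2}$)
$- \frac{91875}{U{\left(111 \right)}} = - \frac{91875}{45 - 6 \cdot 111^{2}} = - \frac{91875}{45 - 73926} = - \frac{91875}{-73881} = \left(-91875\right) \left(- \frac{1}{73881}\right) = \frac{30625}{24627}$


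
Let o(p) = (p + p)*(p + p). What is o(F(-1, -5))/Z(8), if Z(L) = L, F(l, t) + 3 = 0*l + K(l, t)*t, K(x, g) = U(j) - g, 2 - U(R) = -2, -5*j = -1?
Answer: 1152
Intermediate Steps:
j = ⅕ (j = -⅕*(-1) = ⅕ ≈ 0.20000)
U(R) = 4 (U(R) = 2 - 1*(-2) = 2 + 2 = 4)
K(x, g) = 4 - g
F(l, t) = -3 + t*(4 - t) (F(l, t) = -3 + (0*l + (4 - t)*t) = -3 + (0 + t*(4 - t)) = -3 + t*(4 - t))
o(p) = 4*p² (o(p) = (2*p)*(2*p) = 4*p²)
o(F(-1, -5))/Z(8) = (4*(-3 - 1*(-5)*(-4 - 5))²)/8 = (4*(-3 - 1*(-5)*(-9))²)*(⅛) = (4*(-3 - 45)²)*(⅛) = (4*(-48)²)*(⅛) = (4*2304)*(⅛) = 9216*(⅛) = 1152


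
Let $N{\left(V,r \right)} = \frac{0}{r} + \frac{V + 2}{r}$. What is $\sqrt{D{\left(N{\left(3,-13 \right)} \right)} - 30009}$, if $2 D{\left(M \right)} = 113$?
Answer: $\frac{i \sqrt{119810}}{2} \approx 173.07 i$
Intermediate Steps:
$N{\left(V,r \right)} = \frac{2 + V}{r}$ ($N{\left(V,r \right)} = 0 + \frac{2 + V}{r} = \frac{2 + V}{r}$)
$D{\left(M \right)} = \frac{113}{2}$ ($D{\left(M \right)} = \frac{1}{2} \cdot 113 = \frac{113}{2}$)
$\sqrt{D{\left(N{\left(3,-13 \right)} \right)} - 30009} = \sqrt{\frac{113}{2} - 30009} = \sqrt{- \frac{59905}{2}} = \frac{i \sqrt{119810}}{2}$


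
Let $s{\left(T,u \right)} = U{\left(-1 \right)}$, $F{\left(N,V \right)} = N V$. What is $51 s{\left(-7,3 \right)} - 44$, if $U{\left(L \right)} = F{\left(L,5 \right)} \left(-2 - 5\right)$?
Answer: $1741$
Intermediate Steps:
$U{\left(L \right)} = - 35 L$ ($U{\left(L \right)} = L 5 \left(-2 - 5\right) = 5 L \left(-7\right) = - 35 L$)
$s{\left(T,u \right)} = 35$ ($s{\left(T,u \right)} = \left(-35\right) \left(-1\right) = 35$)
$51 s{\left(-7,3 \right)} - 44 = 51 \cdot 35 - 44 = 1785 - 44 = 1741$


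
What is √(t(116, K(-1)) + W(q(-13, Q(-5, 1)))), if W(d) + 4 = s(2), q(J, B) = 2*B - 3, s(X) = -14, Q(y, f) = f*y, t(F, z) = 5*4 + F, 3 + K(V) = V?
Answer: √118 ≈ 10.863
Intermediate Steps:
K(V) = -3 + V
t(F, z) = 20 + F
q(J, B) = -3 + 2*B
W(d) = -18 (W(d) = -4 - 14 = -18)
√(t(116, K(-1)) + W(q(-13, Q(-5, 1)))) = √((20 + 116) - 18) = √(136 - 18) = √118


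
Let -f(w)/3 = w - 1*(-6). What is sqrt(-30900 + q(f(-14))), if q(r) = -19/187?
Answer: I*sqrt(1080545653)/187 ≈ 175.78*I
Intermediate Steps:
f(w) = -18 - 3*w (f(w) = -3*(w - 1*(-6)) = -3*(w + 6) = -3*(6 + w) = -18 - 3*w)
q(r) = -19/187 (q(r) = -19*1/187 = -19/187)
sqrt(-30900 + q(f(-14))) = sqrt(-30900 - 19/187) = sqrt(-5778319/187) = I*sqrt(1080545653)/187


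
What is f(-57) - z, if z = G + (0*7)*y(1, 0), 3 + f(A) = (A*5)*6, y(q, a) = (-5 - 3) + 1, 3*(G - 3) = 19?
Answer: -5167/3 ≈ -1722.3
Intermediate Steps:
G = 28/3 (G = 3 + (⅓)*19 = 3 + 19/3 = 28/3 ≈ 9.3333)
y(q, a) = -7 (y(q, a) = -8 + 1 = -7)
f(A) = -3 + 30*A (f(A) = -3 + (A*5)*6 = -3 + (5*A)*6 = -3 + 30*A)
z = 28/3 (z = 28/3 + (0*7)*(-7) = 28/3 + 0*(-7) = 28/3 + 0 = 28/3 ≈ 9.3333)
f(-57) - z = (-3 + 30*(-57)) - 1*28/3 = (-3 - 1710) - 28/3 = -1713 - 28/3 = -5167/3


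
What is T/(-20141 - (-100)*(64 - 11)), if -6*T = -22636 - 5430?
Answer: -14033/44523 ≈ -0.31519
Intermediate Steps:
T = 14033/3 (T = -(-22636 - 5430)/6 = -⅙*(-28066) = 14033/3 ≈ 4677.7)
T/(-20141 - (-100)*(64 - 11)) = 14033/(3*(-20141 - (-100)*(64 - 11))) = 14033/(3*(-20141 - (-100)*53)) = 14033/(3*(-20141 - 1*(-5300))) = 14033/(3*(-20141 + 5300)) = (14033/3)/(-14841) = (14033/3)*(-1/14841) = -14033/44523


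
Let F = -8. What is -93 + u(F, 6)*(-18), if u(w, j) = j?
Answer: -201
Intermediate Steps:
-93 + u(F, 6)*(-18) = -93 + 6*(-18) = -93 - 108 = -201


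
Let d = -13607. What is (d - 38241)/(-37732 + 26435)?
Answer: 51848/11297 ≈ 4.5895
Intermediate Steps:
(d - 38241)/(-37732 + 26435) = (-13607 - 38241)/(-37732 + 26435) = -51848/(-11297) = -51848*(-1/11297) = 51848/11297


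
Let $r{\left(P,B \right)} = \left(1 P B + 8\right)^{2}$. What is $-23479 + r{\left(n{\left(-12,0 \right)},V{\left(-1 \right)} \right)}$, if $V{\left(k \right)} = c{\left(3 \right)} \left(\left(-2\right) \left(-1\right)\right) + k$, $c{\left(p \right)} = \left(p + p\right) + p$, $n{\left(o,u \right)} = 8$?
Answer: $-2743$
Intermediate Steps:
$c{\left(p \right)} = 3 p$ ($c{\left(p \right)} = 2 p + p = 3 p$)
$V{\left(k \right)} = 18 + k$ ($V{\left(k \right)} = 3 \cdot 3 \left(\left(-2\right) \left(-1\right)\right) + k = 9 \cdot 2 + k = 18 + k$)
$r{\left(P,B \right)} = \left(8 + B P\right)^{2}$ ($r{\left(P,B \right)} = \left(P B + 8\right)^{2} = \left(B P + 8\right)^{2} = \left(8 + B P\right)^{2}$)
$-23479 + r{\left(n{\left(-12,0 \right)},V{\left(-1 \right)} \right)} = -23479 + \left(8 + \left(18 - 1\right) 8\right)^{2} = -23479 + \left(8 + 17 \cdot 8\right)^{2} = -23479 + \left(8 + 136\right)^{2} = -23479 + 144^{2} = -23479 + 20736 = -2743$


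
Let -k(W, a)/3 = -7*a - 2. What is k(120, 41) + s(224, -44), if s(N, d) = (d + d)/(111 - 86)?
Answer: 21587/25 ≈ 863.48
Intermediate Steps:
s(N, d) = 2*d/25 (s(N, d) = (2*d)/25 = (2*d)*(1/25) = 2*d/25)
k(W, a) = 6 + 21*a (k(W, a) = -3*(-7*a - 2) = -3*(-2 - 7*a) = 6 + 21*a)
k(120, 41) + s(224, -44) = (6 + 21*41) + (2/25)*(-44) = (6 + 861) - 88/25 = 867 - 88/25 = 21587/25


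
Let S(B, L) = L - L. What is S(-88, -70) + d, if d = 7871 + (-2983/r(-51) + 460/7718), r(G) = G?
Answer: 91800398/11577 ≈ 7929.5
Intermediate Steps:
S(B, L) = 0
d = 91800398/11577 (d = 7871 + (-2983/(-51) + 460/7718) = 7871 + (-2983*(-1/51) + 460*(1/7718)) = 7871 + (2983/51 + 230/3859) = 7871 + 677831/11577 = 91800398/11577 ≈ 7929.5)
S(-88, -70) + d = 0 + 91800398/11577 = 91800398/11577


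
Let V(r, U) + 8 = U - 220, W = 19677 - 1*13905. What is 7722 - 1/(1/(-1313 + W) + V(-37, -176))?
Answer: 13910685529/1801435 ≈ 7722.0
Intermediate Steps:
W = 5772 (W = 19677 - 13905 = 5772)
V(r, U) = -228 + U (V(r, U) = -8 + (U - 220) = -8 + (-220 + U) = -228 + U)
7722 - 1/(1/(-1313 + W) + V(-37, -176)) = 7722 - 1/(1/(-1313 + 5772) + (-228 - 176)) = 7722 - 1/(1/4459 - 404) = 7722 - 1/(-1801435/4459) = 7722 - 1*(-4459/1801435) = 7722 + 4459/1801435 = 13910685529/1801435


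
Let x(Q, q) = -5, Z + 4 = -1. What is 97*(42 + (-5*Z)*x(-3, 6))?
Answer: -8051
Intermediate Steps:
Z = -5 (Z = -4 - 1 = -5)
97*(42 + (-5*Z)*x(-3, 6)) = 97*(42 - 5*(-5)*(-5)) = 97*(42 + 25*(-5)) = 97*(42 - 125) = 97*(-83) = -8051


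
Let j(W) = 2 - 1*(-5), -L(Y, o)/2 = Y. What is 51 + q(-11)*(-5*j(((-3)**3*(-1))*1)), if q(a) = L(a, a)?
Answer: -719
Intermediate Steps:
L(Y, o) = -2*Y
j(W) = 7 (j(W) = 2 + 5 = 7)
q(a) = -2*a
51 + q(-11)*(-5*j(((-3)**3*(-1))*1)) = 51 + (-2*(-11))*(-5*7) = 51 + 22*(-35) = 51 - 770 = -719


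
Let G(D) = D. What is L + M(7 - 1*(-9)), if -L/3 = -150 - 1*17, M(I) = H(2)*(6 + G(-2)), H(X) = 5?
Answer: 521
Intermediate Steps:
M(I) = 20 (M(I) = 5*(6 - 2) = 5*4 = 20)
L = 501 (L = -3*(-150 - 1*17) = -3*(-150 - 17) = -3*(-167) = 501)
L + M(7 - 1*(-9)) = 501 + 20 = 521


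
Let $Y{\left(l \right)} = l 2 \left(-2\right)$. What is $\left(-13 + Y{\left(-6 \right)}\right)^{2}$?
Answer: $121$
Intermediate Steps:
$Y{\left(l \right)} = - 4 l$ ($Y{\left(l \right)} = 2 l \left(-2\right) = - 4 l$)
$\left(-13 + Y{\left(-6 \right)}\right)^{2} = \left(-13 - -24\right)^{2} = \left(-13 + 24\right)^{2} = 11^{2} = 121$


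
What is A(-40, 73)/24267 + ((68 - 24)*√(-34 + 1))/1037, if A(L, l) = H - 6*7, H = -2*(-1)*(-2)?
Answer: -46/24267 + 44*I*√33/1037 ≈ -0.0018956 + 0.24374*I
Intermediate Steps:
H = -4 (H = 2*(-2) = -4)
A(L, l) = -46 (A(L, l) = -4 - 6*7 = -4 - 42 = -46)
A(-40, 73)/24267 + ((68 - 24)*√(-34 + 1))/1037 = -46/24267 + ((68 - 24)*√(-34 + 1))/1037 = -46*1/24267 + (44*√(-33))*(1/1037) = -46/24267 + (44*(I*√33))*(1/1037) = -46/24267 + (44*I*√33)*(1/1037) = -46/24267 + 44*I*√33/1037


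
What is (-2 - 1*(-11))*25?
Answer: 225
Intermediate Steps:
(-2 - 1*(-11))*25 = (-2 + 11)*25 = 9*25 = 225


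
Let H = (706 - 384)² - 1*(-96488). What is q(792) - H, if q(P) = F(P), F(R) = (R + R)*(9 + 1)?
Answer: -184332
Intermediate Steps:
F(R) = 20*R (F(R) = (2*R)*10 = 20*R)
q(P) = 20*P
H = 200172 (H = 322² + 96488 = 103684 + 96488 = 200172)
q(792) - H = 20*792 - 1*200172 = 15840 - 200172 = -184332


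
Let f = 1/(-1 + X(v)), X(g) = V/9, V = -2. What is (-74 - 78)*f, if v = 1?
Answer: 1368/11 ≈ 124.36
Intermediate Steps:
X(g) = -2/9
f = -9/11 (f = 1/(-1 - 2/9) = 1/(-11/9) = -9/11 ≈ -0.81818)
(-74 - 78)*f = (-74 - 78)*(-9/11) = -152*(-9/11) = 1368/11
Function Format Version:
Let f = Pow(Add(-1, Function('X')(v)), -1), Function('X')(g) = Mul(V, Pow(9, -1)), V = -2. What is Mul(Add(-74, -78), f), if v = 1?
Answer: Rational(1368, 11) ≈ 124.36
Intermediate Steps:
Function('X')(g) = Rational(-2, 9) (Function('X')(g) = Mul(-2, Pow(9, -1)) = Mul(-2, Rational(1, 9)) = Rational(-2, 9))
f = Rational(-9, 11) (f = Pow(Add(-1, Rational(-2, 9)), -1) = Pow(Rational(-11, 9), -1) = Rational(-9, 11) ≈ -0.81818)
Mul(Add(-74, -78), f) = Mul(Add(-74, -78), Rational(-9, 11)) = Mul(-152, Rational(-9, 11)) = Rational(1368, 11)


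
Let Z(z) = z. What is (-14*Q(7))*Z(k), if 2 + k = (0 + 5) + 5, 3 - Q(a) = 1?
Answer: -224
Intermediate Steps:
Q(a) = 2 (Q(a) = 3 - 1*1 = 3 - 1 = 2)
k = 8 (k = -2 + ((0 + 5) + 5) = -2 + (5 + 5) = -2 + 10 = 8)
(-14*Q(7))*Z(k) = -14*2*8 = -28*8 = -224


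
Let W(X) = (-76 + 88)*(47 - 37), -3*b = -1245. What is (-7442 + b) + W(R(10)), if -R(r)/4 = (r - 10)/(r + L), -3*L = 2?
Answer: -6907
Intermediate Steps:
L = -2/3 (L = -1/3*2 = -2/3 ≈ -0.66667)
R(r) = -4*(-10 + r)/(-2/3 + r) (R(r) = -4*(r - 10)/(r - 2/3) = -4*(-10 + r)/(-2/3 + r))
b = 415 (b = -1/3*(-1245) = 415)
W(X) = 120 (W(X) = 12*10 = 120)
(-7442 + b) + W(R(10)) = (-7442 + 415) + 120 = -7027 + 120 = -6907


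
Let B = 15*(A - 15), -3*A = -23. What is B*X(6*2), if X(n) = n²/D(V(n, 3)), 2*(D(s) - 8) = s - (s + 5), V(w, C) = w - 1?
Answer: -2880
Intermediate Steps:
A = 23/3 (A = -⅓*(-23) = 23/3 ≈ 7.6667)
V(w, C) = -1 + w
D(s) = 11/2 (D(s) = 8 + (s - (s + 5))/2 = 8 + (s - (5 + s))/2 = 8 + (s + (-5 - s))/2 = 8 + (½)*(-5) = 8 - 5/2 = 11/2)
B = -110 (B = 15*(23/3 - 15) = 15*(-22/3) = -110)
X(n) = 2*n²/11 (X(n) = n²/(11/2) = n²*(2/11) = 2*n²/11)
B*X(6*2) = -20*(6*2)² = -20*12² = -20*144 = -110*288/11 = -2880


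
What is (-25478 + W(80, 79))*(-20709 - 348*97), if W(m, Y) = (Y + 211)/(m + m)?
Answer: 22200968835/16 ≈ 1.3876e+9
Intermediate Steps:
W(m, Y) = (211 + Y)/(2*m) (W(m, Y) = (211 + Y)/((2*m)) = (211 + Y)*(1/(2*m)) = (211 + Y)/(2*m))
(-25478 + W(80, 79))*(-20709 - 348*97) = (-25478 + (½)*(211 + 79)/80)*(-20709 - 348*97) = (-25478 + (½)*(1/80)*290)*(-20709 - 33756) = (-25478 + 29/16)*(-54465) = -407619/16*(-54465) = 22200968835/16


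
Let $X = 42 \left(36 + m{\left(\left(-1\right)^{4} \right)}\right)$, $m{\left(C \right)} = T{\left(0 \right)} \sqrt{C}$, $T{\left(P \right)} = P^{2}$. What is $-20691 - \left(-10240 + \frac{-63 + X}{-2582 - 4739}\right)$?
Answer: $- \frac{76510322}{7321} \approx -10451.0$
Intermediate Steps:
$m{\left(C \right)} = 0$ ($m{\left(C \right)} = 0^{2} \sqrt{C} = 0 \sqrt{C} = 0$)
$X = 1512$ ($X = 42 \left(36 + 0\right) = 42 \cdot 36 = 1512$)
$-20691 - \left(-10240 + \frac{-63 + X}{-2582 - 4739}\right) = -20691 - \left(-10240 + \frac{-63 + 1512}{-2582 - 4739}\right) = -20691 - \left(-10240 + \frac{1449}{-7321}\right) = -20691 - \left(-10240 + 1449 \left(- \frac{1}{7321}\right)\right) = -20691 - \left(-10240 - \frac{1449}{7321}\right) = -20691 - - \frac{74968489}{7321} = -20691 + \frac{74968489}{7321} = - \frac{76510322}{7321}$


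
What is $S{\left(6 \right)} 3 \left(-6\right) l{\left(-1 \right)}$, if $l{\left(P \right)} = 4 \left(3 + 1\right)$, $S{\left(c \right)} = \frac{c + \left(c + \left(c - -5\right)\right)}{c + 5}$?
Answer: $- \frac{6624}{11} \approx -602.18$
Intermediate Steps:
$S{\left(c \right)} = \frac{5 + 3 c}{5 + c}$ ($S{\left(c \right)} = \frac{c + \left(c + \left(c + 5\right)\right)}{5 + c} = \frac{c + \left(c + \left(5 + c\right)\right)}{5 + c} = \frac{c + \left(5 + 2 c\right)}{5 + c} = \frac{5 + 3 c}{5 + c}$)
$l{\left(P \right)} = 16$ ($l{\left(P \right)} = 4 \cdot 4 = 16$)
$S{\left(6 \right)} 3 \left(-6\right) l{\left(-1 \right)} = \frac{5 + 3 \cdot 6}{5 + 6} \cdot 3 \left(-6\right) 16 = \frac{5 + 18}{11} \left(-18\right) 16 = \frac{1}{11} \cdot 23 \left(-18\right) 16 = \frac{23}{11} \left(-18\right) 16 = \left(- \frac{414}{11}\right) 16 = - \frac{6624}{11}$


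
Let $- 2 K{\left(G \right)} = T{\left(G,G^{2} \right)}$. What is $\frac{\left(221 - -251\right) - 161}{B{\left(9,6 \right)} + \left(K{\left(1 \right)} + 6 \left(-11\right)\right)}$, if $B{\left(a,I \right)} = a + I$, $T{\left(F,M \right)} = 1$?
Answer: $- \frac{622}{103} \approx -6.0388$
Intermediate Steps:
$K{\left(G \right)} = - \frac{1}{2}$ ($K{\left(G \right)} = \left(- \frac{1}{2}\right) 1 = - \frac{1}{2}$)
$B{\left(a,I \right)} = I + a$
$\frac{\left(221 - -251\right) - 161}{B{\left(9,6 \right)} + \left(K{\left(1 \right)} + 6 \left(-11\right)\right)} = \frac{\left(221 - -251\right) - 161}{\left(6 + 9\right) + \left(- \frac{1}{2} + 6 \left(-11\right)\right)} = \frac{\left(221 + 251\right) - 161}{15 - \frac{133}{2}} = \frac{472 - 161}{15 - \frac{133}{2}} = \frac{311}{- \frac{103}{2}} = 311 \left(- \frac{2}{103}\right) = - \frac{622}{103}$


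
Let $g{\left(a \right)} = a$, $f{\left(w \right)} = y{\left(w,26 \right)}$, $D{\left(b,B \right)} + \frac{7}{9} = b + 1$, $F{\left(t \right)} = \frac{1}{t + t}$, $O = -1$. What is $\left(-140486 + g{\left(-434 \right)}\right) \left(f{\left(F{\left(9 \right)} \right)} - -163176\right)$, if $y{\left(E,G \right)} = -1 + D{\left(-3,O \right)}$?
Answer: $- \frac{206948066000}{9} \approx -2.2994 \cdot 10^{10}$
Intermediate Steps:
$F{\left(t \right)} = \frac{1}{2 t}$
$D{\left(b,B \right)} = \frac{2}{9} + b$ ($D{\left(b,B \right)} = - \frac{7}{9} + \left(b + 1\right) = - \frac{7}{9} + \left(1 + b\right) = \frac{2}{9} + b$)
$y{\left(E,G \right)} = - \frac{34}{9}$ ($y{\left(E,G \right)} = -1 + \left(\frac{2}{9} - 3\right) = -1 - \frac{25}{9} = - \frac{34}{9}$)
$f{\left(w \right)} = - \frac{34}{9}$
$\left(-140486 + g{\left(-434 \right)}\right) \left(f{\left(F{\left(9 \right)} \right)} - -163176\right) = \left(-140486 - 434\right) \left(- \frac{34}{9} - -163176\right) = - 140920 \left(- \frac{34}{9} + 163176\right) = \left(-140920\right) \frac{1468550}{9} = - \frac{206948066000}{9}$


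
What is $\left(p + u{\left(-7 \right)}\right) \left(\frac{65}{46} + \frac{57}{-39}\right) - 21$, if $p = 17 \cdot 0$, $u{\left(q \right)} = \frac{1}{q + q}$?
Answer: $- \frac{175783}{8372} \approx -20.997$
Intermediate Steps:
$u{\left(q \right)} = \frac{1}{2 q}$
$p = 0$
$\left(p + u{\left(-7 \right)}\right) \left(\frac{65}{46} + \frac{57}{-39}\right) - 21 = \left(0 + \frac{1}{2 \left(-7\right)}\right) \left(\frac{65}{46} + \frac{57}{-39}\right) - 21 = \left(0 + \frac{1}{2} \left(- \frac{1}{7}\right)\right) \left(65 \cdot \frac{1}{46} + 57 \left(- \frac{1}{39}\right)\right) - 21 = \left(0 - \frac{1}{14}\right) \left(\frac{65}{46} - \frac{19}{13}\right) - 21 = \left(- \frac{1}{14}\right) \left(- \frac{29}{598}\right) - 21 = \frac{29}{8372} - 21 = - \frac{175783}{8372}$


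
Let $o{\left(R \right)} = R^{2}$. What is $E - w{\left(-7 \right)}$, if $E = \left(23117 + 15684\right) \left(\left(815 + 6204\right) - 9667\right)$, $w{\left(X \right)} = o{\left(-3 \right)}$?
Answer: $-102745057$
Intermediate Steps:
$w{\left(X \right)} = 9$ ($w{\left(X \right)} = \left(-3\right)^{2} = 9$)
$E = -102745048$ ($E = 38801 \left(7019 - 9667\right) = 38801 \left(-2648\right) = -102745048$)
$E - w{\left(-7 \right)} = -102745048 - 9 = -102745057$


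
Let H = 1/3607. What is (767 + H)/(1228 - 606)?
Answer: 1383285/1121777 ≈ 1.2331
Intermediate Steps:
H = 1/3607 ≈ 0.00027724
(767 + H)/(1228 - 606) = (767 + 1/3607)/(1228 - 606) = (2766570/3607)/622 = (2766570/3607)*(1/622) = 1383285/1121777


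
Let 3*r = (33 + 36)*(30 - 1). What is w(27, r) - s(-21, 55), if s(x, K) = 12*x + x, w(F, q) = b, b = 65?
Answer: 338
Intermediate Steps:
r = 667 (r = ((33 + 36)*(30 - 1))/3 = (69*29)/3 = (⅓)*2001 = 667)
w(F, q) = 65
s(x, K) = 13*x
w(27, r) - s(-21, 55) = 65 - 13*(-21) = 65 - 1*(-273) = 65 + 273 = 338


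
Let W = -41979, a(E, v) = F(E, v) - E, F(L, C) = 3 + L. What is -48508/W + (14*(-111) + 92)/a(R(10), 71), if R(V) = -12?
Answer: -6803086/13993 ≈ -486.18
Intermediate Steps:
a(E, v) = 3 (a(E, v) = (3 + E) - E = 3)
-48508/W + (14*(-111) + 92)/a(R(10), 71) = -48508/(-41979) + (14*(-111) + 92)/3 = -48508*(-1/41979) + (-1554 + 92)*(1/3) = 48508/41979 - 1462*1/3 = 48508/41979 - 1462/3 = -6803086/13993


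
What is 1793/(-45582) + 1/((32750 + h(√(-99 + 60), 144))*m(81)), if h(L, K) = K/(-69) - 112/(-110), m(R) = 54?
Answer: -668504311321/16995092900724 ≈ -0.039335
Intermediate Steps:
h(L, K) = 56/55 - K/69 (h(L, K) = K*(-1/69) - 112*(-1/110) = -K/69 + 56/55 = 56/55 - K/69)
1793/(-45582) + 1/((32750 + h(√(-99 + 60), 144))*m(81)) = 1793/(-45582) + 1/((32750 + (56/55 - 1/69*144))*54) = 1793*(-1/45582) + (1/54)/(32750 + (56/55 - 48/23)) = -1793/45582 + (1/54)/(32750 - 1352/1265) = -1793/45582 + (1/54)/(41427398/1265) = -1793/45582 + (1265/41427398)*(1/54) = -1793/45582 + 1265/2237079492 = -668504311321/16995092900724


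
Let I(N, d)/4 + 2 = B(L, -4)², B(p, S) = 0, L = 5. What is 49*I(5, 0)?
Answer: -392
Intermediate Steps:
I(N, d) = -8 (I(N, d) = -8 + 4*0² = -8 + 4*0 = -8 + 0 = -8)
49*I(5, 0) = 49*(-8) = -392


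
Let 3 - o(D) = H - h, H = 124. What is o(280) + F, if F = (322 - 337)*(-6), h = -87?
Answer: -118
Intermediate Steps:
o(D) = -208 (o(D) = 3 - (124 - 1*(-87)) = 3 - (124 + 87) = 3 - 1*211 = 3 - 211 = -208)
F = 90 (F = -15*(-6) = 90)
o(280) + F = -208 + 90 = -118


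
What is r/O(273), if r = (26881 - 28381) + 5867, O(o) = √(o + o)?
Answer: 4367*√546/546 ≈ 186.89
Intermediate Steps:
O(o) = √2*√o (O(o) = √(2*o) = √2*√o)
r = 4367 (r = -1500 + 5867 = 4367)
r/O(273) = 4367/((√2*√273)) = 4367/(√546) = 4367*(√546/546) = 4367*√546/546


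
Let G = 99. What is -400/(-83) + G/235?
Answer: 102217/19505 ≈ 5.2406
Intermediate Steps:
-400/(-83) + G/235 = -400/(-83) + 99/235 = -400*(-1/83) + 99*(1/235) = 400/83 + 99/235 = 102217/19505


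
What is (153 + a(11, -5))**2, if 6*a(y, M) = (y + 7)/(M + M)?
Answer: 2331729/100 ≈ 23317.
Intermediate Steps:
a(y, M) = (7 + y)/(12*M) (a(y, M) = ((y + 7)/(M + M))/6 = ((7 + y)/((2*M)))/6 = ((7 + y)*(1/(2*M)))/6 = ((7 + y)/(2*M))/6 = (7 + y)/(12*M))
(153 + a(11, -5))**2 = (153 + (1/12)*(7 + 11)/(-5))**2 = (153 + (1/12)*(-1/5)*18)**2 = (153 - 3/10)**2 = (1527/10)**2 = 2331729/100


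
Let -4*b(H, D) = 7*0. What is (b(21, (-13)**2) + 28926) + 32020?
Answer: 60946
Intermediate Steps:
b(H, D) = 0 (b(H, D) = -7*0/4 = -1/4*0 = 0)
(b(21, (-13)**2) + 28926) + 32020 = (0 + 28926) + 32020 = 28926 + 32020 = 60946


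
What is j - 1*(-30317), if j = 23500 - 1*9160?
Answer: 44657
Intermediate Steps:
j = 14340 (j = 23500 - 9160 = 14340)
j - 1*(-30317) = 14340 - 1*(-30317) = 14340 + 30317 = 44657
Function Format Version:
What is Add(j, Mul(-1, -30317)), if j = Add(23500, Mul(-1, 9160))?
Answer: 44657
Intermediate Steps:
j = 14340 (j = Add(23500, -9160) = 14340)
Add(j, Mul(-1, -30317)) = Add(14340, Mul(-1, -30317)) = Add(14340, 30317) = 44657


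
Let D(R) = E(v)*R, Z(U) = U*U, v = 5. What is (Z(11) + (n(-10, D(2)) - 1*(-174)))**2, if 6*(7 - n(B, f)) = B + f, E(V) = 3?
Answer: 824464/9 ≈ 91607.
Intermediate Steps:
Z(U) = U**2
D(R) = 3*R
n(B, f) = 7 - B/6 - f/6 (n(B, f) = 7 - (B + f)/6 = 7 + (-B/6 - f/6) = 7 - B/6 - f/6)
(Z(11) + (n(-10, D(2)) - 1*(-174)))**2 = (11**2 + ((7 - 1/6*(-10) - 2/2) - 1*(-174)))**2 = (121 + ((7 + 5/3 - 1/6*6) + 174))**2 = (121 + ((7 + 5/3 - 1) + 174))**2 = (121 + (23/3 + 174))**2 = (121 + 545/3)**2 = (908/3)**2 = 824464/9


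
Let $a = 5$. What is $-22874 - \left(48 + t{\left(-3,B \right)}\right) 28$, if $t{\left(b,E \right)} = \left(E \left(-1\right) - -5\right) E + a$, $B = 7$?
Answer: $-23966$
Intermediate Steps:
$t{\left(b,E \right)} = 5 + E \left(5 - E\right)$ ($t{\left(b,E \right)} = \left(E \left(-1\right) - -5\right) E + 5 = \left(- E + 5\right) E + 5 = \left(5 - E\right) E + 5 = E \left(5 - E\right) + 5 = 5 + E \left(5 - E\right)$)
$-22874 - \left(48 + t{\left(-3,B \right)}\right) 28 = -22874 - \left(48 + \left(5 - 7^{2} + 5 \cdot 7\right)\right) 28 = -22874 - \left(48 + \left(5 - 49 + 35\right)\right) 28 = -22874 - \left(48 - 9\right) 28 = -22874 - 39 \cdot 28 = -22874 - 1092 = -23966$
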